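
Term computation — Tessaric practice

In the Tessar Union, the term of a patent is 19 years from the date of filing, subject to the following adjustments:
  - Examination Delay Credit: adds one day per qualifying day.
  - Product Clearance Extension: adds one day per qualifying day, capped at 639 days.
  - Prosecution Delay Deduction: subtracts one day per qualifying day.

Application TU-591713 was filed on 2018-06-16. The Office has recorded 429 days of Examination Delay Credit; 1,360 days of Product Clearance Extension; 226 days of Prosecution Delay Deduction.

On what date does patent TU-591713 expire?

Base term: filing date + 19 years → 16 June 2037.
Examination Delay Credit: +429 days → 19 August 2038.
Product Clearance Extension: 1360 days claimed exceeds the 639-day cap, so +639 days → 19 May 2040.
Prosecution Delay Deduction: −226 days → 6 October 2039.

October 6, 2039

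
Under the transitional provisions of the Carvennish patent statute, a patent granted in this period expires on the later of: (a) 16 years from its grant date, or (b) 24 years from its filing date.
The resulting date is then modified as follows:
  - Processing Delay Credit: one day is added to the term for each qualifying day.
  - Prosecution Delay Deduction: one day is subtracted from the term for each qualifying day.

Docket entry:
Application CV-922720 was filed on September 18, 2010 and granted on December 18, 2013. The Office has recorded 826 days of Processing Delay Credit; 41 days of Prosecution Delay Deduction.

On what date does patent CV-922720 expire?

(a) grant + 16 years → 18 December 2029.
(b) filing + 24 years → 18 September 2034.
Later of the two: 18 September 2034.
Processing Delay Credit: +826 days → 22 December 2036.
Prosecution Delay Deduction: −41 days → 11 November 2036.

2036-11-11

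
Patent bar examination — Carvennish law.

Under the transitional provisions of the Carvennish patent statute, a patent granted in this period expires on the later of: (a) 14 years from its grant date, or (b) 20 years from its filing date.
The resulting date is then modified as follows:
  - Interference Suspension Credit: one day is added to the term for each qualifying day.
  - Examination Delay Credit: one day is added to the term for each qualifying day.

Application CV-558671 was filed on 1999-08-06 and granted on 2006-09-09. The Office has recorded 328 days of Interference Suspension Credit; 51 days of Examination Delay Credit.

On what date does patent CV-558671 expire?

(a) grant + 14 years → 9 September 2020.
(b) filing + 20 years → 6 August 2019.
Later of the two: 9 September 2020.
Interference Suspension Credit: +328 days → 3 August 2021.
Examination Delay Credit: +51 days → 23 September 2021.

2021-09-23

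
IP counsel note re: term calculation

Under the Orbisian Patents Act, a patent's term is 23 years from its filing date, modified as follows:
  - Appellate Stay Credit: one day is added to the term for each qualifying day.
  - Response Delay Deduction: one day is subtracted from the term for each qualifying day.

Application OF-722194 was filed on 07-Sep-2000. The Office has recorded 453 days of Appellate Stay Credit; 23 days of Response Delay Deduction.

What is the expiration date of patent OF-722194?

2024-11-10

Base term: filing date + 23 years → 7 September 2023.
Appellate Stay Credit: +453 days → 3 December 2024.
Response Delay Deduction: −23 days → 10 November 2024.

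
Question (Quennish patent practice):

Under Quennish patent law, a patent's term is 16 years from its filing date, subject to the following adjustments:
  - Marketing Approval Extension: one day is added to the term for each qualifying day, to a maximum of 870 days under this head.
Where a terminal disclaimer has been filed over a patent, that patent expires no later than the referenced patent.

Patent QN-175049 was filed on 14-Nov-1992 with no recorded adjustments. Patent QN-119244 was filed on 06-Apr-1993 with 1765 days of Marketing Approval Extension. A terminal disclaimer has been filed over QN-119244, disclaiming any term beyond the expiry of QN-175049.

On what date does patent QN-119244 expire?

Natural term of QN-119244:
  Base: filing + 16 years → 6 April 2009.
  Marketing Approval Extension: 1765 days claimed exceeds the 870-day cap, so +870 days → 24 August 2011.
Expiry of referenced patent QN-175049:
  Base: filing + 16 years → 14 November 2008.
Terminal disclaimer: QN-119244 expires on the earlier of 24 August 2011 and 14 November 2008.

2008-11-14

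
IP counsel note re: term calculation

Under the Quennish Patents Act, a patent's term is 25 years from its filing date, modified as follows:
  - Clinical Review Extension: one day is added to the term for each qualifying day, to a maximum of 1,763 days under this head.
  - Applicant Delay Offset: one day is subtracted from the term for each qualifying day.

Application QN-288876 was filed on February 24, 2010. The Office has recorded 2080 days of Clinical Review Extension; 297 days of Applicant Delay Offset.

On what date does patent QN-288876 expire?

Base term: filing date + 25 years → 24 February 2035.
Clinical Review Extension: 2080 days claimed exceeds the 1763-day cap, so +1763 days → 23 December 2039.
Applicant Delay Offset: −297 days → 1 March 2039.

March 1, 2039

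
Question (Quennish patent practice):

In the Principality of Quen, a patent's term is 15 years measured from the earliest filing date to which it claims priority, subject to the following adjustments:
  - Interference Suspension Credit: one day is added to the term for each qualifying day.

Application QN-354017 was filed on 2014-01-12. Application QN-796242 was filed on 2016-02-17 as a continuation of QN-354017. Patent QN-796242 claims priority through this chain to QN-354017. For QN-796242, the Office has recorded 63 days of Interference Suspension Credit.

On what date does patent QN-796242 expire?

Earliest priority filing: 12 January 2014.
Base term: 12 January 2014 + 15 years → 12 January 2029.
Interference Suspension Credit: +63 days → 16 March 2029.

2029-03-16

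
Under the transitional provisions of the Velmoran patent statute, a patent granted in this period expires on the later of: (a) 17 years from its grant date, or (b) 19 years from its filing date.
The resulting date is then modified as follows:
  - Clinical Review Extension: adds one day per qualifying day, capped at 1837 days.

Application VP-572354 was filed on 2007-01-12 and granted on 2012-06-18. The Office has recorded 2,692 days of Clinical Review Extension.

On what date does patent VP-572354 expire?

(a) grant + 17 years → 18 June 2029.
(b) filing + 19 years → 12 January 2026.
Later of the two: 18 June 2029.
Clinical Review Extension: 2692 days claimed exceeds the 1837-day cap, so +1837 days → 29 June 2034.

2034-06-29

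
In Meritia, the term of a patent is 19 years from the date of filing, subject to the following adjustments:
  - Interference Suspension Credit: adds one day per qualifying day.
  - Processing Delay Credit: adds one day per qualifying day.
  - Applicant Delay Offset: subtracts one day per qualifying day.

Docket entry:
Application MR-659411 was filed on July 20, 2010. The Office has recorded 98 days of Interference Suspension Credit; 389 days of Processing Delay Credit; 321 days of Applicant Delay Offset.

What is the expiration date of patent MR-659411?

2030-01-02

Base term: filing date + 19 years → 20 July 2029.
Interference Suspension Credit: +98 days → 26 October 2029.
Processing Delay Credit: +389 days → 19 November 2030.
Applicant Delay Offset: −321 days → 2 January 2030.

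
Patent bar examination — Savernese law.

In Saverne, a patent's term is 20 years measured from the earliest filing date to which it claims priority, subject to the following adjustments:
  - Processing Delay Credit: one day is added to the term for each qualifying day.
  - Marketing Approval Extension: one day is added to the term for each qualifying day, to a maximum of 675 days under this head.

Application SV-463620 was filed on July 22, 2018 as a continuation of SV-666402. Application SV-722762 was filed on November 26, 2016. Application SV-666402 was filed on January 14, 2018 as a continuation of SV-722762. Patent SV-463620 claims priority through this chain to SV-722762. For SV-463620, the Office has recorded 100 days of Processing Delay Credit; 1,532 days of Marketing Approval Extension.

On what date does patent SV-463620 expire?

January 10, 2039

Earliest priority filing: 26 November 2016.
Base term: 26 November 2016 + 20 years → 26 November 2036.
Processing Delay Credit: +100 days → 6 March 2037.
Marketing Approval Extension: 1532 days claimed exceeds the 675-day cap, so +675 days → 10 January 2039.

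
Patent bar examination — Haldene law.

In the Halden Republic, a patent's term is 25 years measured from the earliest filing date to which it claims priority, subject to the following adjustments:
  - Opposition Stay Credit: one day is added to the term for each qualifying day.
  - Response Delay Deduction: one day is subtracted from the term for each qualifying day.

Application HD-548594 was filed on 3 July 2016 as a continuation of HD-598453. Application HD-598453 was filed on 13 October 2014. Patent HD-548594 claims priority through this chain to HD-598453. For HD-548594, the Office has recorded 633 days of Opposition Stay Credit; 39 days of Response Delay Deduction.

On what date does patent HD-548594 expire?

May 29, 2041

Earliest priority filing: 13 October 2014.
Base term: 13 October 2014 + 25 years → 13 October 2039.
Opposition Stay Credit: +633 days → 7 July 2041.
Response Delay Deduction: −39 days → 29 May 2041.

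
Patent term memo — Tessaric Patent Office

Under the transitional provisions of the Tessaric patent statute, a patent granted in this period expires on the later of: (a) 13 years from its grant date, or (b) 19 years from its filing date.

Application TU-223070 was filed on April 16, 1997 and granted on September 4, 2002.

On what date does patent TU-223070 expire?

April 16, 2016

(a) grant + 13 years → 4 September 2015.
(b) filing + 19 years → 16 April 2016.
Later of the two: 16 April 2016.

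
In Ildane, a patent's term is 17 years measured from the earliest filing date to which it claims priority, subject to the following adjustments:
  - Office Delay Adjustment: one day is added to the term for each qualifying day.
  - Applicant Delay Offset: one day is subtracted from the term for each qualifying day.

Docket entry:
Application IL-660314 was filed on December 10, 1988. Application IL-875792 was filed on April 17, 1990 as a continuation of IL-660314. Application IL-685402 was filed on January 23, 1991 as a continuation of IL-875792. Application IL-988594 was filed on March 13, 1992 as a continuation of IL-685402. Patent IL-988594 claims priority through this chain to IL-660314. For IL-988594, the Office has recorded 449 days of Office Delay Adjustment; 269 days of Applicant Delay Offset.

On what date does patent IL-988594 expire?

Earliest priority filing: 10 December 1988.
Base term: 10 December 1988 + 17 years → 10 December 2005.
Office Delay Adjustment: +449 days → 4 March 2007.
Applicant Delay Offset: −269 days → 8 June 2006.

2006-06-08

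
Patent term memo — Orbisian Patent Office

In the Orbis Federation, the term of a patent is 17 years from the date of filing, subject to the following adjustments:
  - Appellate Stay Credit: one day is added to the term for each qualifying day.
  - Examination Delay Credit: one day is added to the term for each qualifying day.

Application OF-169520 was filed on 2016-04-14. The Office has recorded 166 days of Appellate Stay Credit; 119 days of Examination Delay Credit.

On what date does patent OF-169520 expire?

Base term: filing date + 17 years → 14 April 2033.
Appellate Stay Credit: +166 days → 27 September 2033.
Examination Delay Credit: +119 days → 24 January 2034.

2034-01-24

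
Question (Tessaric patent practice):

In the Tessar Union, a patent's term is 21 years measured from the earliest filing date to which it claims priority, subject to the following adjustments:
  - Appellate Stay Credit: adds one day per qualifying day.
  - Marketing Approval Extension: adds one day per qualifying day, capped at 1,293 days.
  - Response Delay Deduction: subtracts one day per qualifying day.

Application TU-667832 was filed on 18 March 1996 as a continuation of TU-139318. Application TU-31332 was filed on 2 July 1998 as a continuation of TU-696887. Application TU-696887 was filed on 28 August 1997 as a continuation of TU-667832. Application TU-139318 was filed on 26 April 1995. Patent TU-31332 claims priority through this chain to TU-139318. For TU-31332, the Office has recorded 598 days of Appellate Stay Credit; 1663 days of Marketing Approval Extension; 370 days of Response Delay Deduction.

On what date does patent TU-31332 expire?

June 25, 2020

Earliest priority filing: 26 April 1995.
Base term: 26 April 1995 + 21 years → 26 April 2016.
Appellate Stay Credit: +598 days → 15 December 2017.
Marketing Approval Extension: 1663 days claimed exceeds the 1293-day cap, so +1293 days → 30 June 2021.
Response Delay Deduction: −370 days → 25 June 2020.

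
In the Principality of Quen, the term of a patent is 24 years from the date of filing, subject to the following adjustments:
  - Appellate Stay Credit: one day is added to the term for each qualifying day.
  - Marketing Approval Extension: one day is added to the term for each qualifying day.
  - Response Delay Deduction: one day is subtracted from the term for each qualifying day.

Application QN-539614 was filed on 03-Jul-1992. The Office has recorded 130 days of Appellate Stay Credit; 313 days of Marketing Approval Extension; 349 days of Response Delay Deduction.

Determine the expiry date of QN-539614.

Base term: filing date + 24 years → 3 July 2016.
Appellate Stay Credit: +130 days → 10 November 2016.
Marketing Approval Extension: +313 days → 19 September 2017.
Response Delay Deduction: −349 days → 5 October 2016.

2016-10-05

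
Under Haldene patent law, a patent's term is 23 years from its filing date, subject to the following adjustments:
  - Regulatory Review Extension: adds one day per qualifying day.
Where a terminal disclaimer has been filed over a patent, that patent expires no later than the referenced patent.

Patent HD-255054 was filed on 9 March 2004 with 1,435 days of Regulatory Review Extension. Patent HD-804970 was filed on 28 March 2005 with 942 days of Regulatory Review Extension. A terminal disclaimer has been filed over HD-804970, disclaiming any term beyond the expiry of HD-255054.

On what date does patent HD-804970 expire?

Natural term of HD-804970:
  Base: filing + 23 years → 28 March 2028.
  Regulatory Review Extension: +942 days → 26 October 2030.
Expiry of referenced patent HD-255054:
  Base: filing + 23 years → 9 March 2027.
  Regulatory Review Extension: +1435 days → 11 February 2031.
Terminal disclaimer: HD-804970 expires on the earlier of 26 October 2030 and 11 February 2031.

October 26, 2030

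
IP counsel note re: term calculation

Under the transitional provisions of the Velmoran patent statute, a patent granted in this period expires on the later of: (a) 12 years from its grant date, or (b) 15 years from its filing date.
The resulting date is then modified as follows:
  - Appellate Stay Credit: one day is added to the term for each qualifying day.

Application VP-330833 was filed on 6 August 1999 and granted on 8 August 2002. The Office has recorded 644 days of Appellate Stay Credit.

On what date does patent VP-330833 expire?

2016-05-13

(a) grant + 12 years → 8 August 2014.
(b) filing + 15 years → 6 August 2014.
Later of the two: 8 August 2014.
Appellate Stay Credit: +644 days → 13 May 2016.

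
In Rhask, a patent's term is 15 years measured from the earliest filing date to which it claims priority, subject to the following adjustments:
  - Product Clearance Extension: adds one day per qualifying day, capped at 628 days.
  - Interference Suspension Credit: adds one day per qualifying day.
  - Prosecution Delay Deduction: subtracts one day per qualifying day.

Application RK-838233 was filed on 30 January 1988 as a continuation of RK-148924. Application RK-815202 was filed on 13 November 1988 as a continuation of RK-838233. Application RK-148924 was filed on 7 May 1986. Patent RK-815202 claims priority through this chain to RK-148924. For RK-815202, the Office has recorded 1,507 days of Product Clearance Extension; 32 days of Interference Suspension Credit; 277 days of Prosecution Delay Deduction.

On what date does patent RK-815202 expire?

2002-05-25

Earliest priority filing: 7 May 1986.
Base term: 7 May 1986 + 15 years → 7 May 2001.
Product Clearance Extension: 1507 days claimed exceeds the 628-day cap, so +628 days → 25 January 2003.
Interference Suspension Credit: +32 days → 26 February 2003.
Prosecution Delay Deduction: −277 days → 25 May 2002.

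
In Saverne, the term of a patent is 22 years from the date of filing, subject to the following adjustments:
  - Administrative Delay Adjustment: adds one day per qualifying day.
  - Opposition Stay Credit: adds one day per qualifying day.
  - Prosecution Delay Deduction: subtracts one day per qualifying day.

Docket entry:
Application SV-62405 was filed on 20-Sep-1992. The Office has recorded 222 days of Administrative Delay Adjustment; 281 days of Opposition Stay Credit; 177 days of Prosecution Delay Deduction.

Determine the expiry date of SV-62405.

2015-08-12

Base term: filing date + 22 years → 20 September 2014.
Administrative Delay Adjustment: +222 days → 30 April 2015.
Opposition Stay Credit: +281 days → 5 February 2016.
Prosecution Delay Deduction: −177 days → 12 August 2015.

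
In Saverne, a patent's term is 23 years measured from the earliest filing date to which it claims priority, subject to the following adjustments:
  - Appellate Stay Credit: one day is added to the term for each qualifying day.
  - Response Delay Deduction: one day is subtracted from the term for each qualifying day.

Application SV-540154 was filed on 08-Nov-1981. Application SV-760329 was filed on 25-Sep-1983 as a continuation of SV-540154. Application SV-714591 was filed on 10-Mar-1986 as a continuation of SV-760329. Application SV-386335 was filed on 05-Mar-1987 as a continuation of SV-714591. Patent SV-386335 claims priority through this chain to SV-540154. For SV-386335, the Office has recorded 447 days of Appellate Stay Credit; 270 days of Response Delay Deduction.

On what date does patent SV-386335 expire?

2005-05-04

Earliest priority filing: 8 November 1981.
Base term: 8 November 1981 + 23 years → 8 November 2004.
Appellate Stay Credit: +447 days → 29 January 2006.
Response Delay Deduction: −270 days → 4 May 2005.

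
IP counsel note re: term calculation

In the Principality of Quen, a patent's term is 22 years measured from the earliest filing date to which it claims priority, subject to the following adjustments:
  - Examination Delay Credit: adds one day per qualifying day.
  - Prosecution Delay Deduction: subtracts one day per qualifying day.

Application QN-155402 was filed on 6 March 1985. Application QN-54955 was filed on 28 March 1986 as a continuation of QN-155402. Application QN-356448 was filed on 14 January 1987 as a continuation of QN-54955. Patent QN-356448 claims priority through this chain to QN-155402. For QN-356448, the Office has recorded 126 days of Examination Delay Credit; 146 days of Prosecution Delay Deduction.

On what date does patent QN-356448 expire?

2007-02-14

Earliest priority filing: 6 March 1985.
Base term: 6 March 1985 + 22 years → 6 March 2007.
Examination Delay Credit: +126 days → 10 July 2007.
Prosecution Delay Deduction: −146 days → 14 February 2007.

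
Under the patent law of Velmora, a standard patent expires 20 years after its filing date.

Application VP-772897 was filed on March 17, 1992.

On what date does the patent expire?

Filing date + 20 years → 17 March 2012.

March 17, 2012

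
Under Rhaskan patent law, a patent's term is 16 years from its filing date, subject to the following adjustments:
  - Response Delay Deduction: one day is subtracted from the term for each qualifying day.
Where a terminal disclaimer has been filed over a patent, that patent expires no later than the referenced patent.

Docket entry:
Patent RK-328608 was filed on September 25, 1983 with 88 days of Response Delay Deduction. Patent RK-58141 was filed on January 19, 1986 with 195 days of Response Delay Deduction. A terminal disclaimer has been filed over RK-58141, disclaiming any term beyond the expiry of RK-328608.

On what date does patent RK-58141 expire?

Natural term of RK-58141:
  Base: filing + 16 years → 19 January 2002.
  Response Delay Deduction: −195 days → 8 July 2001.
Expiry of referenced patent RK-328608:
  Base: filing + 16 years → 25 September 1999.
  Response Delay Deduction: −88 days → 29 June 1999.
Terminal disclaimer: RK-58141 expires on the earlier of 8 July 2001 and 29 June 1999.

June 29, 1999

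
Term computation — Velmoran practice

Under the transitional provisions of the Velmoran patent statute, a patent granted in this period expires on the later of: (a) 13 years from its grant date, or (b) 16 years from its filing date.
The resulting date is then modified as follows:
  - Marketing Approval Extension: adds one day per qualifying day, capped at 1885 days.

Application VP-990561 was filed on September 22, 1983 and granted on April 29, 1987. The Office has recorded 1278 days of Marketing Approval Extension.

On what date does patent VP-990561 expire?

(a) grant + 13 years → 29 April 2000.
(b) filing + 16 years → 22 September 1999.
Later of the two: 29 April 2000.
Marketing Approval Extension: 1278 days (within the 1885-day cap) → +1278 days → 29 October 2003.

October 29, 2003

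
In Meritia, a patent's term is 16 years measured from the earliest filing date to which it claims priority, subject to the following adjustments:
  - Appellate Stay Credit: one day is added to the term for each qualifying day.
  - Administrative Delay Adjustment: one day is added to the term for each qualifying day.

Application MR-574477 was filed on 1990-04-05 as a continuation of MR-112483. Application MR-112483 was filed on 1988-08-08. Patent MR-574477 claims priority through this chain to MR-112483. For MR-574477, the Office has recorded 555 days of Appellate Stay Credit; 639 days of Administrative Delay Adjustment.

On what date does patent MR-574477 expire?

2007-11-15

Earliest priority filing: 8 August 1988.
Base term: 8 August 1988 + 16 years → 8 August 2004.
Appellate Stay Credit: +555 days → 14 February 2006.
Administrative Delay Adjustment: +639 days → 15 November 2007.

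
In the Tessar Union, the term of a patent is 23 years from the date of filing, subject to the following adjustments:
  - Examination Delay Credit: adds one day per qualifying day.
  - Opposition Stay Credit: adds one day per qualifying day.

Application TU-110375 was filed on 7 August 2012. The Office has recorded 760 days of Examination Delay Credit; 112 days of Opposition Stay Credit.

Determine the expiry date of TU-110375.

December 26, 2037

Base term: filing date + 23 years → 7 August 2035.
Examination Delay Credit: +760 days → 5 September 2037.
Opposition Stay Credit: +112 days → 26 December 2037.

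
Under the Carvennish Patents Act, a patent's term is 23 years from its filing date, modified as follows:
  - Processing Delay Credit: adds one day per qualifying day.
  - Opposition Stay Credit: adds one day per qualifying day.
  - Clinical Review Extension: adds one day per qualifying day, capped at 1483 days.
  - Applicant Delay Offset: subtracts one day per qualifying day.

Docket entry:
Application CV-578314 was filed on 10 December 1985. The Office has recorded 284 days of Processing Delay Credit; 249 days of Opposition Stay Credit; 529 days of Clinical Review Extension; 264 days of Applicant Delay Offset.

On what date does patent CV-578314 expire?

Base term: filing date + 23 years → 10 December 2008.
Processing Delay Credit: +284 days → 20 September 2009.
Opposition Stay Credit: +249 days → 27 May 2010.
Clinical Review Extension: 529 days (within the 1483-day cap) → +529 days → 7 November 2011.
Applicant Delay Offset: −264 days → 16 February 2011.

February 16, 2011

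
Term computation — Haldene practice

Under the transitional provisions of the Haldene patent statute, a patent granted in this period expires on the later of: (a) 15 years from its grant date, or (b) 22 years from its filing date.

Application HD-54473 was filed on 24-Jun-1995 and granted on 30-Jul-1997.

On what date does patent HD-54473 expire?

June 24, 2017

(a) grant + 15 years → 30 July 2012.
(b) filing + 22 years → 24 June 2017.
Later of the two: 24 June 2017.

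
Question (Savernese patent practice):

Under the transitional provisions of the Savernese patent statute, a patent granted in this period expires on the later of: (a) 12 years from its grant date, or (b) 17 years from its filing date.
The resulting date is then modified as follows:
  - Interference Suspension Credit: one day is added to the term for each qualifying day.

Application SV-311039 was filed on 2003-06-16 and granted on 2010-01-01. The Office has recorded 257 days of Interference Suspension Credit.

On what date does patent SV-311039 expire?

(a) grant + 12 years → 1 January 2022.
(b) filing + 17 years → 16 June 2020.
Later of the two: 1 January 2022.
Interference Suspension Credit: +257 days → 15 September 2022.

2022-09-15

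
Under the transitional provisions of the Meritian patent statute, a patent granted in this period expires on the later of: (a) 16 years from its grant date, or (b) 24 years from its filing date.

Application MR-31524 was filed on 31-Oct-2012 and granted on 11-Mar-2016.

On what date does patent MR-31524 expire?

(a) grant + 16 years → 11 March 2032.
(b) filing + 24 years → 31 October 2036.
Later of the two: 31 October 2036.

2036-10-31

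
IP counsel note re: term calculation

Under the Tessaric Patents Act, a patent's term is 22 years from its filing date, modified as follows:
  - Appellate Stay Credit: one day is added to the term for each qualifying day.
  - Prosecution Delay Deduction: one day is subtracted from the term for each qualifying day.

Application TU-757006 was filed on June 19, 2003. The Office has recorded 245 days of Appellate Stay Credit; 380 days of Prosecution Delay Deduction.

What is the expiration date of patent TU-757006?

2025-02-04

Base term: filing date + 22 years → 19 June 2025.
Appellate Stay Credit: +245 days → 19 February 2026.
Prosecution Delay Deduction: −380 days → 4 February 2025.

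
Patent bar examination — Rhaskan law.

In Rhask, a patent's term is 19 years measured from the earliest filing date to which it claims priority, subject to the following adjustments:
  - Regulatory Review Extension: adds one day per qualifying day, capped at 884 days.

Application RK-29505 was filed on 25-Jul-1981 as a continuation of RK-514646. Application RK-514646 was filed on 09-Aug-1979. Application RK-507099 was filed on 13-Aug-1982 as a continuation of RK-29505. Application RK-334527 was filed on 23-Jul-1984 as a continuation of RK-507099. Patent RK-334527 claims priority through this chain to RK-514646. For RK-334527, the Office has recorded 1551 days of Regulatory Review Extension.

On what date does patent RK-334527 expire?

January 9, 2001

Earliest priority filing: 9 August 1979.
Base term: 9 August 1979 + 19 years → 9 August 1998.
Regulatory Review Extension: 1551 days claimed exceeds the 884-day cap, so +884 days → 9 January 2001.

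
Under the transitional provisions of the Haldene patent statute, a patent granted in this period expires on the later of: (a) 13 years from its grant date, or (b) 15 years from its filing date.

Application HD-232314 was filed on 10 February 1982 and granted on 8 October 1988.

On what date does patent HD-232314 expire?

October 8, 2001

(a) grant + 13 years → 8 October 2001.
(b) filing + 15 years → 10 February 1997.
Later of the two: 8 October 2001.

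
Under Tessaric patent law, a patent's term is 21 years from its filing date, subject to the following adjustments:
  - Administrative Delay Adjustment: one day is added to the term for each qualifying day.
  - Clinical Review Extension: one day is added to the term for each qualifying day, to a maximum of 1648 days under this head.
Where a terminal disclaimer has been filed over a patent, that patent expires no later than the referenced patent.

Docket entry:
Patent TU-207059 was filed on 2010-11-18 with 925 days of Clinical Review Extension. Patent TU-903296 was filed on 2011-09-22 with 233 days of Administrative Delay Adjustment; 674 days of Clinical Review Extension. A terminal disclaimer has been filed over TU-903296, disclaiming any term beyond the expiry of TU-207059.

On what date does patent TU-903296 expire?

May 31, 2034

Natural term of TU-903296:
  Base: filing + 21 years → 22 September 2032.
  Administrative Delay Adjustment: +233 days → 13 May 2033.
  Clinical Review Extension: 674 days (within the 1648-day cap) → +674 days → 18 March 2035.
Expiry of referenced patent TU-207059:
  Base: filing + 21 years → 18 November 2031.
  Clinical Review Extension: 925 days (within the 1648-day cap) → +925 days → 31 May 2034.
Terminal disclaimer: TU-903296 expires on the earlier of 18 March 2035 and 31 May 2034.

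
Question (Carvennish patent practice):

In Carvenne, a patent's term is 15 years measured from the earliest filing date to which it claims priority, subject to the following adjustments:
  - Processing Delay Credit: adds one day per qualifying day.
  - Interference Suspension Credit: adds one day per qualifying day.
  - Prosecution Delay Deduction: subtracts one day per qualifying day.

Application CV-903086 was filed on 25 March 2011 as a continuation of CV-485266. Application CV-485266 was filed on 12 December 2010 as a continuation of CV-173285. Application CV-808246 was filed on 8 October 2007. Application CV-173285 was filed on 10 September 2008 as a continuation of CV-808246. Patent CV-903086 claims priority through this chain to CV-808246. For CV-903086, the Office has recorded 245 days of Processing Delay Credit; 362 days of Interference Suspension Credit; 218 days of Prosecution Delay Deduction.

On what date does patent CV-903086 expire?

2023-11-01

Earliest priority filing: 8 October 2007.
Base term: 8 October 2007 + 15 years → 8 October 2022.
Processing Delay Credit: +245 days → 10 June 2023.
Interference Suspension Credit: +362 days → 6 June 2024.
Prosecution Delay Deduction: −218 days → 1 November 2023.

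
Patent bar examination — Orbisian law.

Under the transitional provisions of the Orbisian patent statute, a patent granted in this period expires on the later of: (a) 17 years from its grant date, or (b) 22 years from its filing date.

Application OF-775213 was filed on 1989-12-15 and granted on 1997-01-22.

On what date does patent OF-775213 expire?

2014-01-22

(a) grant + 17 years → 22 January 2014.
(b) filing + 22 years → 15 December 2011.
Later of the two: 22 January 2014.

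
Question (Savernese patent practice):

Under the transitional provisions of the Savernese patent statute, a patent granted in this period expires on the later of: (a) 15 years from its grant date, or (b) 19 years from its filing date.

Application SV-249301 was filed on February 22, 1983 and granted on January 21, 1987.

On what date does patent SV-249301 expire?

February 22, 2002

(a) grant + 15 years → 21 January 2002.
(b) filing + 19 years → 22 February 2002.
Later of the two: 22 February 2002.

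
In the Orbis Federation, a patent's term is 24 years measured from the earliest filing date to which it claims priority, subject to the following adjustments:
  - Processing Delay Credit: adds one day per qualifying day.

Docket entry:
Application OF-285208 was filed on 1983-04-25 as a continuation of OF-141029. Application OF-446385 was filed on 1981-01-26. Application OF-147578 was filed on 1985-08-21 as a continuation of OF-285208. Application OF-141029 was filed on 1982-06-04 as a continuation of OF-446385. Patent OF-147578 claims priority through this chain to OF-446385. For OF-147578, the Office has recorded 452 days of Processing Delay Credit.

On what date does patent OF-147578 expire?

Earliest priority filing: 26 January 1981.
Base term: 26 January 1981 + 24 years → 26 January 2005.
Processing Delay Credit: +452 days → 23 April 2006.

April 23, 2006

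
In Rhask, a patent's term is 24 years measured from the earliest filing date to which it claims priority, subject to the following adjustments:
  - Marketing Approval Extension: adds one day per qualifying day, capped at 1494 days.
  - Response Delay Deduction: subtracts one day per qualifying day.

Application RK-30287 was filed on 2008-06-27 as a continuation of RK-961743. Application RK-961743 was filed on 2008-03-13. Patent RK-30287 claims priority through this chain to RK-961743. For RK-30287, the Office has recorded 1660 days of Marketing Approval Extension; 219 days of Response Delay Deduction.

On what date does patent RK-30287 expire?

Earliest priority filing: 13 March 2008.
Base term: 13 March 2008 + 24 years → 13 March 2032.
Marketing Approval Extension: 1660 days claimed exceeds the 1494-day cap, so +1494 days → 15 April 2036.
Response Delay Deduction: −219 days → 9 September 2035.

September 9, 2035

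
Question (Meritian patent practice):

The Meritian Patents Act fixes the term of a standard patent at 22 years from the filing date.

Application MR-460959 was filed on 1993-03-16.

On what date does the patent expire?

Filing date + 22 years → 16 March 2015.

2015-03-16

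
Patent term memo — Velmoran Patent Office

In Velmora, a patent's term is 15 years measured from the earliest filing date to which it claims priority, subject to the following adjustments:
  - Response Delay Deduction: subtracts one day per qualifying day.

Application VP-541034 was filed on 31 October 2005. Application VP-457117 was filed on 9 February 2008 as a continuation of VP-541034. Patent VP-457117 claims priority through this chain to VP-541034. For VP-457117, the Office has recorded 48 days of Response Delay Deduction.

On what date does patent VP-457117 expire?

September 13, 2020

Earliest priority filing: 31 October 2005.
Base term: 31 October 2005 + 15 years → 31 October 2020.
Response Delay Deduction: −48 days → 13 September 2020.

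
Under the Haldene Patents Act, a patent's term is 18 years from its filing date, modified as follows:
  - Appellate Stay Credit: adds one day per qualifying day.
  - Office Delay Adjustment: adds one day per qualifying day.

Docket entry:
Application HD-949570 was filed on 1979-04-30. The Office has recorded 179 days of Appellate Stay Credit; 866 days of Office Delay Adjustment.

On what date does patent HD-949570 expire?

2000-03-10

Base term: filing date + 18 years → 30 April 1997.
Appellate Stay Credit: +179 days → 26 October 1997.
Office Delay Adjustment: +866 days → 10 March 2000.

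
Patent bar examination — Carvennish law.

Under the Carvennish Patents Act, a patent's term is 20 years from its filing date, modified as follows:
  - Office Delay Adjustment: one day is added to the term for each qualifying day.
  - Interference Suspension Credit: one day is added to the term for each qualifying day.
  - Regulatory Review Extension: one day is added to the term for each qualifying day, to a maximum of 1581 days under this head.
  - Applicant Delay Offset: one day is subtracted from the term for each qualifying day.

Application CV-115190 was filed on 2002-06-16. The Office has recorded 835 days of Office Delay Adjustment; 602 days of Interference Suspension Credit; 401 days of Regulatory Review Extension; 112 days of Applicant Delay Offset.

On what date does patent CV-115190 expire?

Base term: filing date + 20 years → 16 June 2022.
Office Delay Adjustment: +835 days → 28 September 2024.
Interference Suspension Credit: +602 days → 23 May 2026.
Regulatory Review Extension: 401 days (within the 1581-day cap) → +401 days → 28 June 2027.
Applicant Delay Offset: −112 days → 8 March 2027.

2027-03-08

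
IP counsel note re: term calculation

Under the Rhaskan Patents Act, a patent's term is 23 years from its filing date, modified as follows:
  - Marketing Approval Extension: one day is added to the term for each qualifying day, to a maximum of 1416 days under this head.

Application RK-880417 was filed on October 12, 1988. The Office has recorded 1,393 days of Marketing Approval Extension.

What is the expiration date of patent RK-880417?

Base term: filing date + 23 years → 12 October 2011.
Marketing Approval Extension: 1393 days (within the 1416-day cap) → +1393 days → 5 August 2015.

2015-08-05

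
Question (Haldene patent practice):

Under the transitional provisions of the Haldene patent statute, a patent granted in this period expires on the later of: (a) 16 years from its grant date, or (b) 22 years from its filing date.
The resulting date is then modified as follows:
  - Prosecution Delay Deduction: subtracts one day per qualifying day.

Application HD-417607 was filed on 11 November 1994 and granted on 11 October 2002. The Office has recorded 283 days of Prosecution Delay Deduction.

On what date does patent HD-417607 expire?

(a) grant + 16 years → 11 October 2018.
(b) filing + 22 years → 11 November 2016.
Later of the two: 11 October 2018.
Prosecution Delay Deduction: −283 days → 1 January 2018.

2018-01-01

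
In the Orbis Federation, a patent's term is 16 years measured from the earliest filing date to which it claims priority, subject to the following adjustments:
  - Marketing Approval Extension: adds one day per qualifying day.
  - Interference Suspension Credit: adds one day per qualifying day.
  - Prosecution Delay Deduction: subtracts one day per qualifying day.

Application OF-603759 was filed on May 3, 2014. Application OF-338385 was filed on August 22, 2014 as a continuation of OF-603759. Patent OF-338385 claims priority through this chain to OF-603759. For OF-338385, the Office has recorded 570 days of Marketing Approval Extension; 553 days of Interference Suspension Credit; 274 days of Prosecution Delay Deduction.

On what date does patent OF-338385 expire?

Earliest priority filing: 3 May 2014.
Base term: 3 May 2014 + 16 years → 3 May 2030.
Marketing Approval Extension: +570 days → 24 November 2031.
Interference Suspension Credit: +553 days → 30 May 2033.
Prosecution Delay Deduction: −274 days → 29 August 2032.

August 29, 2032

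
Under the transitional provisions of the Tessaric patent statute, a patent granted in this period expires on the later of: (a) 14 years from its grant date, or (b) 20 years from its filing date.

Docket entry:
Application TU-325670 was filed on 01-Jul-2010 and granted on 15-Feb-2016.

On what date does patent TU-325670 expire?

(a) grant + 14 years → 15 February 2030.
(b) filing + 20 years → 1 July 2030.
Later of the two: 1 July 2030.

July 1, 2030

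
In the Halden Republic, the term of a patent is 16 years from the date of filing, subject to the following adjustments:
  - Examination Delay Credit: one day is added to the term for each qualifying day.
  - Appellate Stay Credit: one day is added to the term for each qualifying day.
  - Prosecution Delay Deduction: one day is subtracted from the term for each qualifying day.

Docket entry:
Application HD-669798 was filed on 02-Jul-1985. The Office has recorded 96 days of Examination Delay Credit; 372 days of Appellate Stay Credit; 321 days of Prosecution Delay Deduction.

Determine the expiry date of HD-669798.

Base term: filing date + 16 years → 2 July 2001.
Examination Delay Credit: +96 days → 6 October 2001.
Appellate Stay Credit: +372 days → 13 October 2002.
Prosecution Delay Deduction: −321 days → 26 November 2001.

2001-11-26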